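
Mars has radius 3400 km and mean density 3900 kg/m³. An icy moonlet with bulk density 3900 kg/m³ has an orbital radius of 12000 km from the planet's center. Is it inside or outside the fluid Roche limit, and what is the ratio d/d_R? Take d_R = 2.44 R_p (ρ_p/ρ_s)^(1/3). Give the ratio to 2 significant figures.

outside; d/d_R ≈ 1.4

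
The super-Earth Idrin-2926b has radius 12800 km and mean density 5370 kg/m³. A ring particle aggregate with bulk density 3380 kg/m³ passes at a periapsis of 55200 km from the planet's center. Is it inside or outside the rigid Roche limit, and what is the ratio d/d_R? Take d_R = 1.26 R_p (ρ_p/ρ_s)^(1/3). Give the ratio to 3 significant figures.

outside; d/d_R ≈ 2.93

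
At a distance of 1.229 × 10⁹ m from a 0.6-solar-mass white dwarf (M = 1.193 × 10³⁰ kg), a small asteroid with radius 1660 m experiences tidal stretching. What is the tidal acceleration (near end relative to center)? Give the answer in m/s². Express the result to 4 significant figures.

1.424 × 10⁻⁴ m/s²

The tidal stretch is the gradient of GM/d² times the body's extent r, hence the 1/d³ dependence.
a_tidal = 2GMr/d³
        = 2 × (6.674 × 10⁻¹¹) × (1.193 × 10³⁰) × (1660) / (1.229 × 10⁹)³
        = 1.424 × 10⁻⁴ m/s²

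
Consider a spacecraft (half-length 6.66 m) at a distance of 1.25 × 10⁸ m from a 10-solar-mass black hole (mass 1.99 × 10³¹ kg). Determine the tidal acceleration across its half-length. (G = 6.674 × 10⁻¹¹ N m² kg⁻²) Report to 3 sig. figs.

The tidal stretch is the gradient of GM/d² times the body's extent r, hence the 1/d³ dependence.
Δg = 2GMr/d³
   = 2 × (6.674 × 10⁻¹¹) × (1.99 × 10³¹) × (6.66) / (1.25 × 10⁸)³
   = 9.06 × 10⁻³ m/s²

9.06 × 10⁻³ m/s²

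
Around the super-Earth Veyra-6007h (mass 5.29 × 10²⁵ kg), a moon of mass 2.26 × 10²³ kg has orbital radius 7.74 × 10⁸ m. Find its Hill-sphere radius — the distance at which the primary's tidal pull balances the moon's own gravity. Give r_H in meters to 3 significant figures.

8.71 × 10⁷ m

r_H ≈ a (m/3M)^(1/3)
    = (7.74 × 10⁸) × (2.26 × 10²³ / (3 × 5.29 × 10²⁵))^(1/3)
    = 8.71 × 10⁷ m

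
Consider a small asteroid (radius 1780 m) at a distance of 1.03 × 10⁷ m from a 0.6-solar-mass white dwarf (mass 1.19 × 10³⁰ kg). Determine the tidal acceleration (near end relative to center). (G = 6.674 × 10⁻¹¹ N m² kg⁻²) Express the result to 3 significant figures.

Δg = 2GMr/d³
   = 2 × (6.674 × 10⁻¹¹) × (1.19 × 10³⁰) × (1780) / (1.03 × 10⁷)³
   = 2.59 × 10² m/s²

2.59 × 10² m/s²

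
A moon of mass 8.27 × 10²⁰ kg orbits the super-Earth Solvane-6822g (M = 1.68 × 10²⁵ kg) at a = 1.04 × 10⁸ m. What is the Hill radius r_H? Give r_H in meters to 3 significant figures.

2.64 × 10⁶ m

r_H ≈ a (m/3M)^(1/3)
    = (1.04 × 10⁸) × (8.27 × 10²⁰ / (3 × 1.68 × 10²⁵))^(1/3)
    = 2.64 × 10⁶ m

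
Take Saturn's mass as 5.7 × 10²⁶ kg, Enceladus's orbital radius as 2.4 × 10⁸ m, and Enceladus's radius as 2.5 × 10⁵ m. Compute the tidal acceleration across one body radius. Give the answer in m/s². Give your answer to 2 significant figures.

1.4 × 10⁻³ m/s²

Since r ≪ d, expand the inverse-square field across one radius to get the leading 2GMr/d³ term.
Δg = 2GMr/d³
   = 2 × (6.674 × 10⁻¹¹) × (5.7 × 10²⁶) × (2.5 × 10⁵) / (2.4 × 10⁸)³
   = 1.4 × 10⁻³ m/s²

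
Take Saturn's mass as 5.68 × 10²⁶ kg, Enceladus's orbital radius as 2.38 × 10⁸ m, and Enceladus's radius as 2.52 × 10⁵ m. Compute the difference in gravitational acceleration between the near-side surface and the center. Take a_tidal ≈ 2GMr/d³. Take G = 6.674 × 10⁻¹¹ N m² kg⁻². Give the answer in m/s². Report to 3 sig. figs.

1.42 × 10⁻³ m/s²

Differencing GM/(d−r)² and GM/d² to first order in r/d gives 2GMr/d³.
Δg = 2GMr/d³
   = 2 × (6.674 × 10⁻¹¹) × (5.68 × 10²⁶) × (2.52 × 10⁵) / (2.38 × 10⁸)³
   = 1.42 × 10⁻³ m/s²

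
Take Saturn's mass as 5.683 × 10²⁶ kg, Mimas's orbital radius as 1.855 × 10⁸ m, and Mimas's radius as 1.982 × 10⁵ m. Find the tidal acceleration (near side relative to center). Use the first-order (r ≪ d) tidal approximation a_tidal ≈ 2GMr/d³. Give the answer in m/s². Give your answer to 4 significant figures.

2.355 × 10⁻³ m/s²

Since r ≪ d, expand the inverse-square field across one radius to get the leading 2GMr/d³ term.
a_tidal = 2GMr/d³
        = 2 × (6.674 × 10⁻¹¹) × (5.683 × 10²⁶) × (1.982 × 10⁵) / (1.855 × 10⁸)³
        = 2.355 × 10⁻³ m/s²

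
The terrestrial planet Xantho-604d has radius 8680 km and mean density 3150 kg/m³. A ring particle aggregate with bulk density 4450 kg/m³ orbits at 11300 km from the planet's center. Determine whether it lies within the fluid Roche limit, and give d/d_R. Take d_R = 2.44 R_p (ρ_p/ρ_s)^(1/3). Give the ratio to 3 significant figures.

d_R = 2.44 × (8680 km) × (3150/4450)^(1/3) = 18880 km
d/d_R = (11300) / (18880) = 0.599
Since d/d_R < 1, the body is inside the Roche limit.

inside; d/d_R ≈ 0.599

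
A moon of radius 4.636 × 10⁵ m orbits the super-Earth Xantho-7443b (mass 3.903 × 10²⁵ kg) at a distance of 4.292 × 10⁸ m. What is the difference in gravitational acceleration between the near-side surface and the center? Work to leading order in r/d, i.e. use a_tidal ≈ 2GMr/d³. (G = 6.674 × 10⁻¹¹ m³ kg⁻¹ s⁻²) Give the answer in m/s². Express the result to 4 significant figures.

3.055 × 10⁻⁵ m/s²

a_tidal = 2GMr/d³
        = 2 × (6.674 × 10⁻¹¹) × (3.903 × 10²⁵) × (4.636 × 10⁵) / (4.292 × 10⁸)³
        = 3.055 × 10⁻⁵ m/s²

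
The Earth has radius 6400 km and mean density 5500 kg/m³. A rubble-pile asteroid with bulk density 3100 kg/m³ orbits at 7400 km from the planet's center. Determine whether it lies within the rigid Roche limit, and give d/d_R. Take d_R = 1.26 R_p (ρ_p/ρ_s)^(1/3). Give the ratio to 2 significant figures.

inside; d/d_R ≈ 0.76

d_R = 1.26 × (6400 km) × (5500/3100)^(1/3) = 9762 km
d/d_R = (7400) / (9762) = 0.76
Since d/d_R < 1, the body is inside the Roche limit.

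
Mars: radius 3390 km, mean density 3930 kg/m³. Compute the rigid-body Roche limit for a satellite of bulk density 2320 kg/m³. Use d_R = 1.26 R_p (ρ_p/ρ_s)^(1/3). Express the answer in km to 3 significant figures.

5090 km

d_R = 1.26 × 3390 km × (3930/2320)^(1/3)
    = 5090 km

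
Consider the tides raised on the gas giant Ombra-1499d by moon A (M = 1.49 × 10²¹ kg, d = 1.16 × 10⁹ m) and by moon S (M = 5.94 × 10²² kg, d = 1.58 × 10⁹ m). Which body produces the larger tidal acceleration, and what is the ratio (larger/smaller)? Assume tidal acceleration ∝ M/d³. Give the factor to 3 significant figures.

Moon S, by a factor of ≈ 15.8

Tidal acceleration ∝ M/d³, so compare M/d³ for each.
Moon A: (1.49 × 10²¹) / (1.16 × 10⁹)³ = 9.546 × 10⁻⁷
Moon S: (5.94 × 10²²) / (1.58 × 10⁹)³ = 1.506 × 10⁻⁵
Ratio (larger/smaller) = 15.8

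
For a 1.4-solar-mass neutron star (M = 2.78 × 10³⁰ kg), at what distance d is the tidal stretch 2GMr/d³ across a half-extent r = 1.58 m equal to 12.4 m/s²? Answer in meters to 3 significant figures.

3.62 × 10⁶ m

2GMr/d³ = a_tidal  ⇒  d = (2GMr / a_tidal)^(1/3)
d = (2 × 6.674×10⁻¹¹ × (2.78 × 10³⁰) × (1.58) / (12.4))^(1/3)
  = 3.62 × 10⁶ m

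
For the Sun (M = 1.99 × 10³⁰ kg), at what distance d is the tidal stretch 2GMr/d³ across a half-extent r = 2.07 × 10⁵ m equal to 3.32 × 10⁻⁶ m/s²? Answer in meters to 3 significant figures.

2.55 × 10¹⁰ m

2GMr/d³ = a_tidal  ⇒  d = (2GMr / a_tidal)^(1/3)
d = (2 × 6.674×10⁻¹¹ × (1.99 × 10³⁰) × (2.07 × 10⁵) / (3.32 × 10⁻⁶))^(1/3)
  = 2.55 × 10¹⁰ m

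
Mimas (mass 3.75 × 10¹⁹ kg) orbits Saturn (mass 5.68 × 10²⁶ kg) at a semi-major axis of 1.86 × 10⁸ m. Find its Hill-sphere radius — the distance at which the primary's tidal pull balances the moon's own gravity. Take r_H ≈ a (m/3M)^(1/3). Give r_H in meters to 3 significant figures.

r_H ≈ a (m/3M)^(1/3)
    = (1.86 × 10⁸) × (3.75 × 10¹⁹ / (3 × 5.68 × 10²⁶))^(1/3)
    = 5.21 × 10⁵ m

5.21 × 10⁵ m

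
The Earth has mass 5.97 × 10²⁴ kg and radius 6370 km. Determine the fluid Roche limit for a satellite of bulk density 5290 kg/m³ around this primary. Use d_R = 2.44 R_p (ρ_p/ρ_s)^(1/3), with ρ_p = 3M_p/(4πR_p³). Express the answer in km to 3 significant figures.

15800 km

ρ_p = 3M_p/(4πR_p³) = 3 × (5.97 × 10²⁴) / (4π × (6.37 × 10⁶ m)³) = 5510 kg/m³
d_R = 2.44 × 6370 km × (5510/5290)^(1/3)
    = 15800 km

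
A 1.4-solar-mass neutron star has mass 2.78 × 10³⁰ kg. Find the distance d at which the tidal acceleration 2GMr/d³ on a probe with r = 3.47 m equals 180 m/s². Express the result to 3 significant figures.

1.93 × 10⁶ m

2GMr/d³ = a_tidal  ⇒  d = (2GMr / a_tidal)^(1/3)
d = (2 × 6.674×10⁻¹¹ × (2.78 × 10³⁰) × (3.47) / (180))^(1/3)
  = 1.93 × 10⁶ m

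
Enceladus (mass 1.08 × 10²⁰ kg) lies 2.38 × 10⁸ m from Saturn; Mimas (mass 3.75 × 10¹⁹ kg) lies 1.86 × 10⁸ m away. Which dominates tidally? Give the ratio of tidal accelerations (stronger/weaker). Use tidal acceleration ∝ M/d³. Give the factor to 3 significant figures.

Compare M/d³ for the two perturbers:
Enceladus: (1.08 × 10²⁰) / (2.38 × 10⁸)³ = 8.011 × 10⁻⁶
Mimas: (3.75 × 10¹⁹) / (1.86 × 10⁸)³ = 5.828 × 10⁻⁶
Ratio (larger/smaller) = 1.37

Enceladus, by a factor of ≈ 1.37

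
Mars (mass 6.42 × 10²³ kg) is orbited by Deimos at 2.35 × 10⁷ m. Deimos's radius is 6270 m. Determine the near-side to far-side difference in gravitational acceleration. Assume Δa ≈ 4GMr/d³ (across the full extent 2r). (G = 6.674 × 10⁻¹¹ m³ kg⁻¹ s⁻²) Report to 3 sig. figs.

a_tidal = 4GMr/d³
        = 4 × (6.674 × 10⁻¹¹) × (6.42 × 10²³) × (6270) / (2.35 × 10⁷)³
        = 8.28 × 10⁻⁵ m/s²

8.28 × 10⁻⁵ m/s²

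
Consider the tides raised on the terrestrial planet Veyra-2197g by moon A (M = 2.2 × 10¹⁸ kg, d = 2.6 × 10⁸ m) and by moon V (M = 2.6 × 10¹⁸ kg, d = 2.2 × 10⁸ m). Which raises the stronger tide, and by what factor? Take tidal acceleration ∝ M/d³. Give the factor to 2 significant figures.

Moon V, by a factor of ≈ 2.0

Compare M/d³ for the two perturbers:
Moon A: (2.2 × 10¹⁸) / (2.6 × 10⁸)³ = 1.252 × 10⁻⁷
Moon V: (2.6 × 10¹⁸) / (2.2 × 10⁸)³ = 2.442 × 10⁻⁷
Ratio (larger/smaller) = 2.0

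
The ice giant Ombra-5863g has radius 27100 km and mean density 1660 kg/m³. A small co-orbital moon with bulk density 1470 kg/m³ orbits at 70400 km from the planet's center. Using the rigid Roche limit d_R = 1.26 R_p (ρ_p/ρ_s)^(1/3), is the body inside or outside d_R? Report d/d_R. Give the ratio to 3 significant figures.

d_R = 1.26 × (27100 km) × (1660/1470)^(1/3) = 35560 km
d/d_R = (70400) / (35560) = 1.98
Since d/d_R > 1, the body is outside the Roche limit.

outside; d/d_R ≈ 1.98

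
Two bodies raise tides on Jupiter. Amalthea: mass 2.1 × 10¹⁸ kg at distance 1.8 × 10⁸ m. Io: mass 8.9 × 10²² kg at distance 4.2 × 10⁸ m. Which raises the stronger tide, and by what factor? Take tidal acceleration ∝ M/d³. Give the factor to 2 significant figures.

Io, by a factor of ≈ 3300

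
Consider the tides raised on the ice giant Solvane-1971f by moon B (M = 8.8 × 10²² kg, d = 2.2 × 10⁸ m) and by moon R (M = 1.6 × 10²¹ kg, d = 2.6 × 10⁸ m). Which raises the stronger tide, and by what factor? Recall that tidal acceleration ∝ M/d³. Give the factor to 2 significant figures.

Tidal stretch scales as M/d³; compute that for each body.
Moon B: (8.8 × 10²²) / (2.2 × 10⁸)³ = 8.264 × 10⁻³
Moon R: (1.6 × 10²¹) / (2.6 × 10⁸)³ = 9.103 × 10⁻⁵
Ratio (larger/smaller) = 91

Moon B, by a factor of ≈ 91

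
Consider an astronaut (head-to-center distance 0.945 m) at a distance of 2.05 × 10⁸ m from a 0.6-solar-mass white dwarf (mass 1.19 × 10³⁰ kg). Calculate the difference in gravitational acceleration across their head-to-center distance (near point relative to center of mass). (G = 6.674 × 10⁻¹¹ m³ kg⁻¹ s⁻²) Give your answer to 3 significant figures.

Δg = 2GMr/d³
   = 2 × (6.674 × 10⁻¹¹) × (1.19 × 10³⁰) × (0.945) / (2.05 × 10⁸)³
   = 1.74 × 10⁻⁵ m/s²

1.74 × 10⁻⁵ m/s²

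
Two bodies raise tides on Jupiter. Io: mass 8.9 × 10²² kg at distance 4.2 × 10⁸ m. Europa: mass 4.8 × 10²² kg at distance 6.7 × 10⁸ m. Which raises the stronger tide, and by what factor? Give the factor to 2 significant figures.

Io, by a factor of ≈ 7.5

Tidal stretch scales as M/d³; compute that for each body.
Io: (8.9 × 10²²) / (4.2 × 10⁸)³ = 1.201 × 10⁻³
Europa: (4.8 × 10²²) / (6.7 × 10⁸)³ = 1.596 × 10⁻⁴
Ratio (larger/smaller) = 7.5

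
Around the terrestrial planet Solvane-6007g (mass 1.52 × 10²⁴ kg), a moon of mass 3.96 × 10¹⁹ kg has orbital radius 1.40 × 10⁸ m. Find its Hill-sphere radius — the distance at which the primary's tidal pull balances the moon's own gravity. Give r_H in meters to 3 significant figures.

r_H ≈ a (m/3M)^(1/3)
    = (1.40 × 10⁸) × (3.96 × 10¹⁹ / (3 × 1.52 × 10²⁴))^(1/3)
    = 2.88 × 10⁶ m

2.88 × 10⁶ m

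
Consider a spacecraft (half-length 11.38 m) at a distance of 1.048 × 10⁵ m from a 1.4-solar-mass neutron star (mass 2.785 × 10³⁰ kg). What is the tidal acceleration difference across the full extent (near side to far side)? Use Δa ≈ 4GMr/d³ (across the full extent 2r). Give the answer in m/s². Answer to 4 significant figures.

7.351 × 10⁶ m/s²

Near-to-far spans 2r, so the tidal difference is twice the near-to-center value: 4GMr/d³.
Δg = 4GMr/d³
   = 4 × (6.674 × 10⁻¹¹) × (2.785 × 10³⁰) × (11.38) / (1.048 × 10⁵)³
   = 7.351 × 10⁶ m/s²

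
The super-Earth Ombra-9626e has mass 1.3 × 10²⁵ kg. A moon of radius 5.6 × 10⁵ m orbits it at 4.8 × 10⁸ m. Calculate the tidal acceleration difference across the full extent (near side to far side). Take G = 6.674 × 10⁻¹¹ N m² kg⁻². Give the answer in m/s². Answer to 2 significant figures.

1.8 × 10⁻⁵ m/s²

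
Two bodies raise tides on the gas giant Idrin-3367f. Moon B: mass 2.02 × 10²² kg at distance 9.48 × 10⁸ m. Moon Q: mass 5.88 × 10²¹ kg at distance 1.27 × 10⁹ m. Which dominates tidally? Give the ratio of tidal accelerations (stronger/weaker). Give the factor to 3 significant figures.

The tide-raising term goes as M/d³ (the gradient of a 1/d² field).
Moon B: (2.02 × 10²²) / (9.48 × 10⁸)³ = 2.371 × 10⁻⁵
Moon Q: (5.88 × 10²¹) / (1.27 × 10⁹)³ = 2.871 × 10⁻⁶
Ratio (larger/smaller) = 8.26

Moon B, by a factor of ≈ 8.26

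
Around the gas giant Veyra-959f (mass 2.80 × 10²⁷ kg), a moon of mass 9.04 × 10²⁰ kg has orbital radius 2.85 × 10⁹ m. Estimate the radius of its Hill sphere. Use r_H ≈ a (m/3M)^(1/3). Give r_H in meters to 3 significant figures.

1.36 × 10⁷ m

r_H ≈ a (m/3M)^(1/3)
    = (2.85 × 10⁹) × (9.04 × 10²⁰ / (3 × 2.80 × 10²⁷))^(1/3)
    = 1.36 × 10⁷ m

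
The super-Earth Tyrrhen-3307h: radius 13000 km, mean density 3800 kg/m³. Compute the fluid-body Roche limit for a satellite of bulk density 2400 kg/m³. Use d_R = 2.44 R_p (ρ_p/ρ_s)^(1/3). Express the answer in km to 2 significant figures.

d_R = 2.44 × 13000 km × (3800/2400)^(1/3)
    = 37000 km

37000 km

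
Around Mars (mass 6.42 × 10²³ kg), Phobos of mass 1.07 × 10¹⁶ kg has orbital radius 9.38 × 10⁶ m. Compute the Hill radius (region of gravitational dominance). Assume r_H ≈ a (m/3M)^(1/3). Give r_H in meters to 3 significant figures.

1.66 × 10⁴ m

r_H ≈ a (m/3M)^(1/3)
    = (9.38 × 10⁶) × (1.07 × 10¹⁶ / (3 × 6.42 × 10²³))^(1/3)
    = 1.66 × 10⁴ m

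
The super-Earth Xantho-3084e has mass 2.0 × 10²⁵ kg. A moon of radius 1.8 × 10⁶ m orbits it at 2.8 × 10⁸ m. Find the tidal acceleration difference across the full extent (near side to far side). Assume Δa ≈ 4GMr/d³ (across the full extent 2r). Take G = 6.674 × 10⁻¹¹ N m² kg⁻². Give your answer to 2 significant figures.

a_tidal = 4GMr/d³
        = 4 × (6.674 × 10⁻¹¹) × (2.0 × 10²⁵) × (1.8 × 10⁶) / (2.8 × 10⁸)³
        = 4.4 × 10⁻⁴ m/s²

4.4 × 10⁻⁴ m/s²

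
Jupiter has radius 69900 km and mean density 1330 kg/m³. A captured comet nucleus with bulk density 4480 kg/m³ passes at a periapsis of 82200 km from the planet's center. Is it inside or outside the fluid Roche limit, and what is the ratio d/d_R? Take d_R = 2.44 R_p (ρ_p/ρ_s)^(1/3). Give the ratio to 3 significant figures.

inside; d/d_R ≈ 0.722

d_R = 2.44 × (69900 km) × (1330/4480)^(1/3) = 1.138 × 10⁵ km
d/d_R = (82200) / (1.138 × 10⁵) = 0.722
Since d/d_R < 1, the body is inside the Roche limit.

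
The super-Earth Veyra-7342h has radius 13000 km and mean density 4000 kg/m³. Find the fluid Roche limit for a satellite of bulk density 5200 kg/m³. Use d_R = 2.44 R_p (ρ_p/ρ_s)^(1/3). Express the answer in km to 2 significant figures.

29000 km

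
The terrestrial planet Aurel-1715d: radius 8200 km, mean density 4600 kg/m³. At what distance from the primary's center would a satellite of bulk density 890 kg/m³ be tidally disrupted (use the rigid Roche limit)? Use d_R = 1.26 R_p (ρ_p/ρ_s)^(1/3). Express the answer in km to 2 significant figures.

18000 km

d_R = 1.26 × 8200 km × (4600/890)^(1/3)
    = 18000 km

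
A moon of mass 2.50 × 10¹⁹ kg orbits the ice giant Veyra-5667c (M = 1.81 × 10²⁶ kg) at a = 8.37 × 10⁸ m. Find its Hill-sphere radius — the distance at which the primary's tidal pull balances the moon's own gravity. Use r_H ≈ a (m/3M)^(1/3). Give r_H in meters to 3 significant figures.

3.00 × 10⁶ m

r_H ≈ a (m/3M)^(1/3)
    = (8.37 × 10⁸) × (2.50 × 10¹⁹ / (3 × 1.81 × 10²⁶))^(1/3)
    = 3.00 × 10⁶ m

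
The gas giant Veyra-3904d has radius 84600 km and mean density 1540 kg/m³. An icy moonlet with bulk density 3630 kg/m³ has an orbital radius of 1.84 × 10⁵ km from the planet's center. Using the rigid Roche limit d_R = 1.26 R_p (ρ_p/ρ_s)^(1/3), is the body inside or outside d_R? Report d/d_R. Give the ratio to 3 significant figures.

outside; d/d_R ≈ 2.30

d_R = 1.26 × (84600 km) × (1540/3630)^(1/3) = 80100 km
d/d_R = (1.84 × 10⁵) / (80100) = 2.30
Since d/d_R > 1, the body is outside the Roche limit.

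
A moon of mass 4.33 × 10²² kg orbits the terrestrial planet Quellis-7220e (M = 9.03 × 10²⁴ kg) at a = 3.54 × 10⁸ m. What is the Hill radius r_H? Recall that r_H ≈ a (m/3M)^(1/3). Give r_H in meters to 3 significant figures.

r_H ≈ a (m/3M)^(1/3)
    = (3.54 × 10⁸) × (4.33 × 10²² / (3 × 9.03 × 10²⁴))^(1/3)
    = 4.14 × 10⁷ m

4.14 × 10⁷ m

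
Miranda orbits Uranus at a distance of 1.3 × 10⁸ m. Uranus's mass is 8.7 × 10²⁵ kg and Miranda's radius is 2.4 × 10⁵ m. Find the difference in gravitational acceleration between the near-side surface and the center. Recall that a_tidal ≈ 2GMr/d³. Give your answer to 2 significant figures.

Since r ≪ d, expand the inverse-square field across one radius to get the leading 2GMr/d³ term.
a_tidal = 2GMr/d³
        = 2 × (6.674 × 10⁻¹¹) × (8.7 × 10²⁵) × (2.4 × 10⁵) / (1.3 × 10⁸)³
        = 1.3 × 10⁻³ m/s²

1.3 × 10⁻³ m/s²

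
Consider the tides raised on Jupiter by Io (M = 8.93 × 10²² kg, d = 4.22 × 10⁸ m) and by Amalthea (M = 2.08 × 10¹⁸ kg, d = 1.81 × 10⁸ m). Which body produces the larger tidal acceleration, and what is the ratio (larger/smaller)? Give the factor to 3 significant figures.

Tidal stretch scales as M/d³; compute that for each body.
Io: (8.93 × 10²²) / (4.22 × 10⁸)³ = 1.188 × 10⁻³
Amalthea: (2.08 × 10¹⁸) / (1.81 × 10⁸)³ = 3.508 × 10⁻⁷
Ratio (larger/smaller) = 3390

Io, by a factor of ≈ 3390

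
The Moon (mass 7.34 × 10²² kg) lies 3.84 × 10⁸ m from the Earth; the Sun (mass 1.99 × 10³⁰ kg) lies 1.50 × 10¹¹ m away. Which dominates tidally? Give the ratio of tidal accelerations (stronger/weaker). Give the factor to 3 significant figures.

The tide-raising term goes as M/d³ (the gradient of a 1/d² field).
The Moon: (7.34 × 10²²) / (3.84 × 10⁸)³ = 1.296 × 10⁻³
The Sun: (1.99 × 10³⁰) / (1.50 × 10¹¹)³ = 5.896 × 10⁻⁴
Ratio (larger/smaller) = 2.20

The Moon, by a factor of ≈ 2.20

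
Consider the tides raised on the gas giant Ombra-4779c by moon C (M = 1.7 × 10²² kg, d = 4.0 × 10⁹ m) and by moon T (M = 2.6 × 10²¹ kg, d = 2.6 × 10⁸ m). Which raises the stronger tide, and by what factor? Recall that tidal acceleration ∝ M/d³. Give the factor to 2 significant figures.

Moon T, by a factor of ≈ 560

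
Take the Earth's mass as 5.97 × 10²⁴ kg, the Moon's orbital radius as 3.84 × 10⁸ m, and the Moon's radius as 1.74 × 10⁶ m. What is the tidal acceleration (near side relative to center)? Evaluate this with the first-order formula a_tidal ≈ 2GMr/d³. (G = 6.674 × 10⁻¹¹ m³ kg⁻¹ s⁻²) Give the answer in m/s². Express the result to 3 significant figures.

2.45 × 10⁻⁵ m/s²

a_tidal = 2GMr/d³
        = 2 × (6.674 × 10⁻¹¹) × (5.97 × 10²⁴) × (1.74 × 10⁶) / (3.84 × 10⁸)³
        = 2.45 × 10⁻⁵ m/s²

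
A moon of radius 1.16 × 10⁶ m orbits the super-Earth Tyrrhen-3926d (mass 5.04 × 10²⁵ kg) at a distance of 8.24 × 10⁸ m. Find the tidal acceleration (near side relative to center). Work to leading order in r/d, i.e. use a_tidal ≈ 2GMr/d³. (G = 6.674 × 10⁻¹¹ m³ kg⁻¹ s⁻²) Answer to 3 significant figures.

1.39 × 10⁻⁵ m/s²

Δa = 2GMr/d³
   = 2 × (6.674 × 10⁻¹¹) × (5.04 × 10²⁵) × (1.16 × 10⁶) / (8.24 × 10⁸)³
   = 1.39 × 10⁻⁵ m/s²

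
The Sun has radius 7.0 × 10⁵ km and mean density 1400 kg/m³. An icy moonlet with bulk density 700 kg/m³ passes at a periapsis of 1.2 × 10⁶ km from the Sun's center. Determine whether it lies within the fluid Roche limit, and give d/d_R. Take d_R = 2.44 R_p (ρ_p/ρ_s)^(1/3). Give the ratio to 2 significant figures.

d_R = 2.44 × (7.0 × 10⁵ km) × (1400/700)^(1/3) = 2.152 × 10⁶ km
d/d_R = (1.2 × 10⁶) / (2.152 × 10⁶) = 0.56
Since d/d_R < 1, the body is inside the Roche limit.

inside; d/d_R ≈ 0.56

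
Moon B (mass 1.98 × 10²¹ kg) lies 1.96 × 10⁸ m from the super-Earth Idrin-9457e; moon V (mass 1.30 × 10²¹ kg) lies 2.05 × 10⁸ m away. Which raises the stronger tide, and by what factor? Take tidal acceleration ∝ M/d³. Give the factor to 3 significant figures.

Moon B, by a factor of ≈ 1.74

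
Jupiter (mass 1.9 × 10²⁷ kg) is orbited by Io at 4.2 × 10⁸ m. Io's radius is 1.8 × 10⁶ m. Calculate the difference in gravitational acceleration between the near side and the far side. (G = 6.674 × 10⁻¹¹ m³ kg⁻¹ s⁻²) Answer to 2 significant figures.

1.2 × 10⁻² m/s²

a_tidal = 4GMr/d³
        = 4 × (6.674 × 10⁻¹¹) × (1.9 × 10²⁷) × (1.8 × 10⁶) / (4.2 × 10⁸)³
        = 1.2 × 10⁻² m/s²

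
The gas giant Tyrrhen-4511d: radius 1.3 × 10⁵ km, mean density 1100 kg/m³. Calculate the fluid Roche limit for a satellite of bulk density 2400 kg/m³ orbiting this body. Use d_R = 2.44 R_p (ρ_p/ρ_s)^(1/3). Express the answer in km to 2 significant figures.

d_R = 2.44 × 1.3 × 10⁵ km × (1100/2400)^(1/3)
    = 2.4 × 10⁵ km

2.4 × 10⁵ km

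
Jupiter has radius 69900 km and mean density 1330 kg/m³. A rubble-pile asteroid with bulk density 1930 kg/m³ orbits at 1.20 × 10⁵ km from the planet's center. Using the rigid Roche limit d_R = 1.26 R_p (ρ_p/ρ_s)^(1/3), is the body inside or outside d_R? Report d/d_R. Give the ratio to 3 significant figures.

outside; d/d_R ≈ 1.54

d_R = 1.26 × (69900 km) × (1330/1930)^(1/3) = 77790 km
d/d_R = (1.20 × 10⁵) / (77790) = 1.54
Since d/d_R > 1, the body is outside the Roche limit.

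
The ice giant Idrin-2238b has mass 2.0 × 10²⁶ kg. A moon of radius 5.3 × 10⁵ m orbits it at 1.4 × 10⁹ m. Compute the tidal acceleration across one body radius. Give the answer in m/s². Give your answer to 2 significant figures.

Δg = 2GMr/d³
   = 2 × (6.674 × 10⁻¹¹) × (2.0 × 10²⁶) × (5.3 × 10⁵) / (1.4 × 10⁹)³
   = 5.2 × 10⁻⁶ m/s²

5.2 × 10⁻⁶ m/s²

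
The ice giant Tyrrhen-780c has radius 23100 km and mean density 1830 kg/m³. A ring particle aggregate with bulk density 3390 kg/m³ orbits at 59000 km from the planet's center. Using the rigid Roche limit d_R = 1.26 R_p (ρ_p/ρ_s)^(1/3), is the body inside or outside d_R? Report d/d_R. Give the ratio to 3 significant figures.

d_R = 1.26 × (23100 km) × (1830/3390)^(1/3) = 23700 km
d/d_R = (59000) / (23700) = 2.49
Since d/d_R > 1, the body is outside the Roche limit.

outside; d/d_R ≈ 2.49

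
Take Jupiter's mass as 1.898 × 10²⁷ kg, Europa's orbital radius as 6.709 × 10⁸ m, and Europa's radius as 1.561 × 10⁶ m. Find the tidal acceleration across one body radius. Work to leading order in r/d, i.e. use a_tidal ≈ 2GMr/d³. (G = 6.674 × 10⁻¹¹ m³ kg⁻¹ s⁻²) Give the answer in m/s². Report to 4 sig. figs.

1.310 × 10⁻³ m/s²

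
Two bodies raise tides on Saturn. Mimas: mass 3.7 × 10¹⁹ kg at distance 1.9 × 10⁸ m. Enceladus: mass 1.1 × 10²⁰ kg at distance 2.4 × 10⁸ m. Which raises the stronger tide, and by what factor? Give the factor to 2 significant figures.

Enceladus, by a factor of ≈ 1.5

The tide-raising term goes as M/d³ (the gradient of a 1/d² field).
Mimas: (3.7 × 10¹⁹) / (1.9 × 10⁸)³ = 5.394 × 10⁻⁶
Enceladus: (1.1 × 10²⁰) / (2.4 × 10⁸)³ = 7.957 × 10⁻⁶
Ratio (larger/smaller) = 1.5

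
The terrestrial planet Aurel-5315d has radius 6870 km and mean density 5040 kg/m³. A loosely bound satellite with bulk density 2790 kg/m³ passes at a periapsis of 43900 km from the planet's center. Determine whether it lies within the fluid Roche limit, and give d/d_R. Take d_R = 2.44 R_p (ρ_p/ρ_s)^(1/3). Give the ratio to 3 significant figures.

outside; d/d_R ≈ 2.15

d_R = 2.44 × (6870 km) × (5040/2790)^(1/3) = 20420 km
d/d_R = (43900) / (20420) = 2.15
Since d/d_R > 1, the body is outside the Roche limit.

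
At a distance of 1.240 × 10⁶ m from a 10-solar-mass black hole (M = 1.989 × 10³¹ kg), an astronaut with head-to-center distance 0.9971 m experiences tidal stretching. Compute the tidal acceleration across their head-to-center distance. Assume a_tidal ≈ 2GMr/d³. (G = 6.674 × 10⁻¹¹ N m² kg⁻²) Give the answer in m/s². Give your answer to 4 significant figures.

Δg = 2GMr/d³
   = 2 × (6.674 × 10⁻¹¹) × (1.989 × 10³¹) × (0.9971) / (1.240 × 10⁶)³
   = 1.388 × 10³ m/s²

1.388 × 10³ m/s²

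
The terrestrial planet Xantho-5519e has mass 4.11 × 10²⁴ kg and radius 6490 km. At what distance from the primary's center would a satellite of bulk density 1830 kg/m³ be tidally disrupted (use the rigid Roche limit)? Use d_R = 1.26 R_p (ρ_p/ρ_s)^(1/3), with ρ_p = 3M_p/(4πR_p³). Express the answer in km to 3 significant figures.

10200 km

ρ_p = 3M_p/(4πR_p³) = 3 × (4.11 × 10²⁴) / (4π × (6.49 × 10⁶ m)³) = 3590 kg/m³
d_R = 1.26 × 6490 km × (3590/1830)^(1/3)
    = 10200 km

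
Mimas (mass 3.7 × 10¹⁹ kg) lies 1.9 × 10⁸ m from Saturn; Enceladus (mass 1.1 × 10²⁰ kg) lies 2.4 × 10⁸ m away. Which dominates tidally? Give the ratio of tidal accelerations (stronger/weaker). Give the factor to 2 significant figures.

Tidal acceleration ∝ M/d³, so compare M/d³ for each.
Mimas: (3.7 × 10¹⁹) / (1.9 × 10⁸)³ = 5.394 × 10⁻⁶
Enceladus: (1.1 × 10²⁰) / (2.4 × 10⁸)³ = 7.957 × 10⁻⁶
Ratio (larger/smaller) = 1.5

Enceladus, by a factor of ≈ 1.5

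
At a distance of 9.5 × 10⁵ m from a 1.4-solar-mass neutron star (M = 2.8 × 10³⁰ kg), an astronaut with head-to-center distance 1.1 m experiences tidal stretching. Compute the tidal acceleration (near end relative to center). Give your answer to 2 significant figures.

Δa = 2GMr/d³
   = 2 × (6.674 × 10⁻¹¹) × (2.8 × 10³⁰) × (1.1) / (9.5 × 10⁵)³
   = 4.8 × 10² m/s²

4.8 × 10² m/s²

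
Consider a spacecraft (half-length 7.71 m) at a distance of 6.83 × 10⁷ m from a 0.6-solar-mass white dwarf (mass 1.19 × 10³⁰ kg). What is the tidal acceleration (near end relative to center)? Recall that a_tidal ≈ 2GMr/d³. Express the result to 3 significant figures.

Δa = 2GMr/d³
   = 2 × (6.674 × 10⁻¹¹) × (1.19 × 10³⁰) × (7.71) / (6.83 × 10⁷)³
   = 3.84 × 10⁻³ m/s²

3.84 × 10⁻³ m/s²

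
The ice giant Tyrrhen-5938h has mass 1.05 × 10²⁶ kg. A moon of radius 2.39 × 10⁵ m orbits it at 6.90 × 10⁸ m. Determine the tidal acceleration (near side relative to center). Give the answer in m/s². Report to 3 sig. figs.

Δa = 2GMr/d³
   = 2 × (6.674 × 10⁻¹¹) × (1.05 × 10²⁶) × (2.39 × 10⁵) / (6.90 × 10⁸)³
   = 1.02 × 10⁻⁵ m/s²

1.02 × 10⁻⁵ m/s²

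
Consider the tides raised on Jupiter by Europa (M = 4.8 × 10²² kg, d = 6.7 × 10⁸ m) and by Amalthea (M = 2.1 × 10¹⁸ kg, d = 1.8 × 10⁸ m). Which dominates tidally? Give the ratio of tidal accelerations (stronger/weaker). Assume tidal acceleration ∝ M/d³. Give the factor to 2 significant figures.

Europa, by a factor of ≈ 440

Tidal acceleration ∝ M/d³, so compare M/d³ for each.
Europa: (4.8 × 10²²) / (6.7 × 10⁸)³ = 1.596 × 10⁻⁴
Amalthea: (2.1 × 10¹⁸) / (1.8 × 10⁸)³ = 3.601 × 10⁻⁷
Ratio (larger/smaller) = 440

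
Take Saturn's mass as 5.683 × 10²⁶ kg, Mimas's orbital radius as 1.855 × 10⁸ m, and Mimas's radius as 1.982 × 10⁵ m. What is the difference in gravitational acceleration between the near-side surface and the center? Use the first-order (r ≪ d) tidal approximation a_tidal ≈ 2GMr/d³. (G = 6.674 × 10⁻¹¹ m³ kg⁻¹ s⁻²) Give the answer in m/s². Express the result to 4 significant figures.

2.355 × 10⁻³ m/s²

The tidal stretch is the gradient of GM/d² times the body's extent r, hence the 1/d³ dependence.
Δa = 2GMr/d³
   = 2 × (6.674 × 10⁻¹¹) × (5.683 × 10²⁶) × (1.982 × 10⁵) / (1.855 × 10⁸)³
   = 2.355 × 10⁻³ m/s²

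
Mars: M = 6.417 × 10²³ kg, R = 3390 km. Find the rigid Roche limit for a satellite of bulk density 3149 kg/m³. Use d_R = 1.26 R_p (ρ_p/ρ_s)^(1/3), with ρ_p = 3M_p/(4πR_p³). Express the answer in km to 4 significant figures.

4600 km

ρ_p = 3M_p/(4πR_p³) = 3 × (6.417 × 10²³) / (4π × (3.390 × 10⁶ m)³) = 3932 kg/m³
d_R = 1.26 × 3390 km × (3932/3149)^(1/3)
    = 4600 km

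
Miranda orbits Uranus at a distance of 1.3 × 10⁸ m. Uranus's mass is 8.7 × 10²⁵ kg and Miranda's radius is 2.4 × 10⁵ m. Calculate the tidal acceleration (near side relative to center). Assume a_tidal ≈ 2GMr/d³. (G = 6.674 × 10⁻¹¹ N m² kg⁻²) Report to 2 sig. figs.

1.3 × 10⁻³ m/s²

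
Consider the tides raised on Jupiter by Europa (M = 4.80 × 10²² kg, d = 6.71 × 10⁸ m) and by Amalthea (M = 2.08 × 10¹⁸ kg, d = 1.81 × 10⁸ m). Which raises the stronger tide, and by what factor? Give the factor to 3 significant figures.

Europa, by a factor of ≈ 453

Tidal acceleration ∝ M/d³, so compare M/d³ for each.
Europa: (4.80 × 10²²) / (6.71 × 10⁸)³ = 1.589 × 10⁻⁴
Amalthea: (2.08 × 10¹⁸) / (1.81 × 10⁸)³ = 3.508 × 10⁻⁷
Ratio (larger/smaller) = 453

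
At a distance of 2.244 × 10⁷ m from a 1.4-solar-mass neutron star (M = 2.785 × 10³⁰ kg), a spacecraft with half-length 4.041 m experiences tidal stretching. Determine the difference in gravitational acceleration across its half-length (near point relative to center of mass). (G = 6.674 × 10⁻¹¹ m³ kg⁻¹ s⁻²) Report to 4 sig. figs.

Δa = 2GMr/d³
   = 2 × (6.674 × 10⁻¹¹) × (2.785 × 10³⁰) × (4.041) / (2.244 × 10⁷)³
   = 1.329 × 10⁻¹ m/s²

1.329 × 10⁻¹ m/s²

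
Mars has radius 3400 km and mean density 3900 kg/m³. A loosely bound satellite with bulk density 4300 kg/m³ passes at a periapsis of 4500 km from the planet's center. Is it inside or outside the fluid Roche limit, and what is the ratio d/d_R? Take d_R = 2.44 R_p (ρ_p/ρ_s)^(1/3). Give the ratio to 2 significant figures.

inside; d/d_R ≈ 0.56

d_R = 2.44 × (3400 km) × (3900/4300)^(1/3) = 8030 km
d/d_R = (4500) / (8030) = 0.56
Since d/d_R < 1, the body is inside the Roche limit.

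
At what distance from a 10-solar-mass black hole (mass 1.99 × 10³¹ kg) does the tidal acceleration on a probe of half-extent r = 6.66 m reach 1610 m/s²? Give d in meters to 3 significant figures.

2GMr/d³ = a_tidal  ⇒  d = (2GMr / a_tidal)^(1/3)
d = (2 × 6.674×10⁻¹¹ × (1.99 × 10³¹) × (6.66) / (1610))^(1/3)
  = 2.22 × 10⁶ m

2.22 × 10⁶ m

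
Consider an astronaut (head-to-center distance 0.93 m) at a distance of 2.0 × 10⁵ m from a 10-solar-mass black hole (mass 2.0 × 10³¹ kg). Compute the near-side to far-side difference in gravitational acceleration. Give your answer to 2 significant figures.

6.2 × 10⁵ m/s²

Δa = 4GMr/d³
   = 4 × (6.674 × 10⁻¹¹) × (2.0 × 10³¹) × (0.93) / (2.0 × 10⁵)³
   = 6.2 × 10⁵ m/s²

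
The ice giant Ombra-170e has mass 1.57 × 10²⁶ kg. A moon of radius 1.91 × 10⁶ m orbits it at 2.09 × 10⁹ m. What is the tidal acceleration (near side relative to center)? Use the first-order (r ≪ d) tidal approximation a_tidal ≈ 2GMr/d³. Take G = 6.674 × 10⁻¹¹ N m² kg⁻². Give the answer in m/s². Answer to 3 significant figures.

The tidal stretch is the gradient of GM/d² times the body's extent r, hence the 1/d³ dependence.
Δa = 2GMr/d³
   = 2 × (6.674 × 10⁻¹¹) × (1.57 × 10²⁶) × (1.91 × 10⁶) / (2.09 × 10⁹)³
   = 4.38 × 10⁻⁶ m/s²

4.38 × 10⁻⁶ m/s²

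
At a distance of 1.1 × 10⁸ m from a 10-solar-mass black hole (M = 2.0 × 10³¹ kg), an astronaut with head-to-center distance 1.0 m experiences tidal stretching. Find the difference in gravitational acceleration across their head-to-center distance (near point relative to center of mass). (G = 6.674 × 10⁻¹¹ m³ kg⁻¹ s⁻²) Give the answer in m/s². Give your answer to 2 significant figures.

Since r ≪ d, expand the inverse-square field across one radius to get the leading 2GMr/d³ term.
Δg = 2GMr/d³
   = 2 × (6.674 × 10⁻¹¹) × (2.0 × 10³¹) × (1.0) / (1.1 × 10⁸)³
   = 2.0 × 10⁻³ m/s²

2.0 × 10⁻³ m/s²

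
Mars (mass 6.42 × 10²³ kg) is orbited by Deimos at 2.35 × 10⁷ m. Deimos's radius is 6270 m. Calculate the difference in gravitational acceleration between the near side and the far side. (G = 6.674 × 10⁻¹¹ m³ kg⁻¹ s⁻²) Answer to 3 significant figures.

8.28 × 10⁻⁵ m/s²

Δa = 4GMr/d³
   = 4 × (6.674 × 10⁻¹¹) × (6.42 × 10²³) × (6270) / (2.35 × 10⁷)³
   = 8.28 × 10⁻⁵ m/s²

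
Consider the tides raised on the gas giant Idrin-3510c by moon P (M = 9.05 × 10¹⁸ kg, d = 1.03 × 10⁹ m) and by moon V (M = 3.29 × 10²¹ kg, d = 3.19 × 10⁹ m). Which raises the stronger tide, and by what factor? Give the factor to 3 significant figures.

Moon V, by a factor of ≈ 12.2

The tide-raising term goes as M/d³ (the gradient of a 1/d² field).
Moon P: (9.05 × 10¹⁸) / (1.03 × 10⁹)³ = 8.282 × 10⁻⁹
Moon V: (3.29 × 10²¹) / (3.19 × 10⁹)³ = 1.014 × 10⁻⁷
Ratio (larger/smaller) = 12.2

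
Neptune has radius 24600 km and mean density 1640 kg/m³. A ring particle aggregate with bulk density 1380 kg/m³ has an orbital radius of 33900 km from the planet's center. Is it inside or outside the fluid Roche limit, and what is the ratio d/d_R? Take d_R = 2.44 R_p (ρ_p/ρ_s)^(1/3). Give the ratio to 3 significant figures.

d_R = 2.44 × (24600 km) × (1640/1380)^(1/3) = 63580 km
d/d_R = (33900) / (63580) = 0.533
Since d/d_R < 1, the body is inside the Roche limit.

inside; d/d_R ≈ 0.533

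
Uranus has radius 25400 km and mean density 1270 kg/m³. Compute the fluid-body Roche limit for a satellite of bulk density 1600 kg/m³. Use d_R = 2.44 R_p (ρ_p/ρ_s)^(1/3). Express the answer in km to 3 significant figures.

d_R = 2.44 × 25400 km × (1270/1600)^(1/3)
    = 57400 km

57400 km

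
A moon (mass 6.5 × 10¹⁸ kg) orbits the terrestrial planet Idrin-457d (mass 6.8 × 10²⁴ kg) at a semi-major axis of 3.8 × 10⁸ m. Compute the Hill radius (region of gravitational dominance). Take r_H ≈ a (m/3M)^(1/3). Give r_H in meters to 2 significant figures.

2.6 × 10⁶ m

r_H ≈ a (m/3M)^(1/3)
    = (3.8 × 10⁸) × (6.5 × 10¹⁸ / (3 × 6.8 × 10²⁴))^(1/3)
    = 2.6 × 10⁶ m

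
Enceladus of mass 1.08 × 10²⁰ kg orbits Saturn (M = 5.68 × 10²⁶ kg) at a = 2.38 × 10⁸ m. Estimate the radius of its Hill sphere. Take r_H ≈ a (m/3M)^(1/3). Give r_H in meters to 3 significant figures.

9.49 × 10⁵ m

r_H ≈ a (m/3M)^(1/3)
    = (2.38 × 10⁸) × (1.08 × 10²⁰ / (3 × 5.68 × 10²⁶))^(1/3)
    = 9.49 × 10⁵ m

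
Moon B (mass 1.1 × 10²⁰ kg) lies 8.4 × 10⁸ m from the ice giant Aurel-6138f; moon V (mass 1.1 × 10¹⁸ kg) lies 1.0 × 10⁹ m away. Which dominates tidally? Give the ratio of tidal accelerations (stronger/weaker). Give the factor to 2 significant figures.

Compare M/d³ for the two perturbers:
Moon B: (1.1 × 10²⁰) / (8.4 × 10⁸)³ = 1.856 × 10⁻⁷
Moon V: (1.1 × 10¹⁸) / (1.0 × 10⁹)³ = 1.100 × 10⁻⁹
Ratio (larger/smaller) = 170

Moon B, by a factor of ≈ 170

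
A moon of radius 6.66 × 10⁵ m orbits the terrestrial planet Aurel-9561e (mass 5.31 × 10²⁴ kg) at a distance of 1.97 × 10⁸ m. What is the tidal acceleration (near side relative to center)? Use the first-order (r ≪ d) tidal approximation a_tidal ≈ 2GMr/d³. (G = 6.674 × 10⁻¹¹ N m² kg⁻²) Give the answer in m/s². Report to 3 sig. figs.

The tidal stretch is the gradient of GM/d² times the body's extent r, hence the 1/d³ dependence.
Δa = 2GMr/d³
   = 2 × (6.674 × 10⁻¹¹) × (5.31 × 10²⁴) × (6.66 × 10⁵) / (1.97 × 10⁸)³
   = 6.17 × 10⁻⁵ m/s²

6.17 × 10⁻⁵ m/s²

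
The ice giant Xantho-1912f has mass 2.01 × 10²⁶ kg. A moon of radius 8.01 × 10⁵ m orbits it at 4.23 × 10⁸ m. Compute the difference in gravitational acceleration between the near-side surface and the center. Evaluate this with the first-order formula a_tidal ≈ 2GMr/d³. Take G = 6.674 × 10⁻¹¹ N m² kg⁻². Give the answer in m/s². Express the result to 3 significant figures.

Δa = 2GMr/d³
   = 2 × (6.674 × 10⁻¹¹) × (2.01 × 10²⁶) × (8.01 × 10⁵) / (4.23 × 10⁸)³
   = 2.84 × 10⁻⁴ m/s²

2.84 × 10⁻⁴ m/s²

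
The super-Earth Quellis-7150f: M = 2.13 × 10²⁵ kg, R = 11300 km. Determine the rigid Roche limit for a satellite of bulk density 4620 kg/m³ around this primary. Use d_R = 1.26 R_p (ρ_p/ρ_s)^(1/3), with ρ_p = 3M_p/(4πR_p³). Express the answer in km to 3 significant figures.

13000 km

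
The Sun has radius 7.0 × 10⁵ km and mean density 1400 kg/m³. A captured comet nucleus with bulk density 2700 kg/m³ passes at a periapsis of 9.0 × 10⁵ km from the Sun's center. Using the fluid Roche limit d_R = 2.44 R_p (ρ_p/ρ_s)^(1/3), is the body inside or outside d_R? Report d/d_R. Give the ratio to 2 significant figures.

d_R = 2.44 × (7.0 × 10⁵ km) × (1400/2700)^(1/3) = 1.372 × 10⁶ km
d/d_R = (9.0 × 10⁵) / (1.372 × 10⁶) = 0.66
Since d/d_R < 1, the body is inside the Roche limit.

inside; d/d_R ≈ 0.66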